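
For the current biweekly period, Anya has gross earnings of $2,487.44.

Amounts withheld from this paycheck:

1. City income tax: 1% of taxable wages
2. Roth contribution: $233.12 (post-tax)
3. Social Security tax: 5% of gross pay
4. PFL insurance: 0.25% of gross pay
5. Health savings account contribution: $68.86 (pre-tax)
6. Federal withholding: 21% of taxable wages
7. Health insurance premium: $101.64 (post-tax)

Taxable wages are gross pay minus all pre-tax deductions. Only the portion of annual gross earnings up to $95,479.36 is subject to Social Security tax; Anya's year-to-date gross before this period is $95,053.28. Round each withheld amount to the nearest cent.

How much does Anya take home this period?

$1,524.21

Health savings account contribution: $68.86
Taxable wages = $2,487.44 − $68.86 = $2,418.58
Federal withholding: $2,418.58 × 0.21 = $507.90
City income tax: $2,418.58 × 0.01 = $24.19
Social Security tax: only $95,479.36 − $95,053.28 = $426.08 of this check is subject → $426.08 × 0.05 = $21.30
PFL insurance: $2,487.44 × 0.0025 = $6.22
Health insurance premium: $101.64
Roth contribution: $233.12
Total deductions = $68.86 + $507.90 + $24.19 + $21.30 + $6.22 + $101.64 + $233.12 = $963.23
Net pay = $2,487.44 − $963.23 = $1,524.21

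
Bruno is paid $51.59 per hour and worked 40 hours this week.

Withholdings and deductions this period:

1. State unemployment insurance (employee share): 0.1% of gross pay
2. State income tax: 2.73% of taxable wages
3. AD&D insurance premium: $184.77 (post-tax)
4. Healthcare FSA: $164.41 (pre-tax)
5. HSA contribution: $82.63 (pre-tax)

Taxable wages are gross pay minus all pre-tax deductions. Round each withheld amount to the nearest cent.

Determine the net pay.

$1580.14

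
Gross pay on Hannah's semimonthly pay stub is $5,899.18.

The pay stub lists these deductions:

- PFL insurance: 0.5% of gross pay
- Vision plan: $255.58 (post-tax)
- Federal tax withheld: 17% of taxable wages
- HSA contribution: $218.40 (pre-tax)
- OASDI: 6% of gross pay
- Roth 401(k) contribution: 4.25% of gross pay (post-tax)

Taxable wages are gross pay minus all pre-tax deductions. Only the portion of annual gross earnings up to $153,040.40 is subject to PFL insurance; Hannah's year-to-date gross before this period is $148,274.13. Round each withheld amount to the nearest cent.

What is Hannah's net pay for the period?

HSA contribution: $218.40
Taxable wages = $5,899.18 − $218.40 = $5,680.78
Federal tax withheld: $5,680.78 × 0.17 = $965.73
OASDI: $5,899.18 × 0.06 = $353.95
PFL insurance: only $153,040.40 − $148,274.13 = $4,766.27 of this check is subject → $4,766.27 × 0.005 = $23.83
Vision plan: $255.58
Roth 401(k) contribution: $5,899.18 × 0.0425 = $250.72
Total deductions = $218.40 + $965.73 + $353.95 + $23.83 + $255.58 + $250.72 = $2,068.21
Net pay = $5,899.18 − $2,068.21 = $3,830.97

$3,830.97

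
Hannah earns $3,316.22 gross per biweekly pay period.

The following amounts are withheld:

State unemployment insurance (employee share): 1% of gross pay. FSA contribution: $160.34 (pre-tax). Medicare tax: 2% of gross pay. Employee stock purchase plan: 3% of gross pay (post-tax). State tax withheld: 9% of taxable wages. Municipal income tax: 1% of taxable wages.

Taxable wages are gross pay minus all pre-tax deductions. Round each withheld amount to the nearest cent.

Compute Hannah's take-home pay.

$2,641.32

FSA contribution: $160.34
Taxable wages = $3,316.22 − $160.34 = $3,155.88
State tax withheld: $3,155.88 × 0.09 = $284.03
Municipal income tax: $3,155.88 × 0.01 = $31.56
Medicare tax: $3,316.22 × 0.02 = $66.32
State unemployment insurance (employee share): $3,316.22 × 0.01 = $33.16
Employee stock purchase plan: $3,316.22 × 0.03 = $99.49
Total deductions = $160.34 + $284.03 + $31.56 + $66.32 + $33.16 + $99.49 = $674.90
Net pay = $3,316.22 − $674.90 = $2,641.32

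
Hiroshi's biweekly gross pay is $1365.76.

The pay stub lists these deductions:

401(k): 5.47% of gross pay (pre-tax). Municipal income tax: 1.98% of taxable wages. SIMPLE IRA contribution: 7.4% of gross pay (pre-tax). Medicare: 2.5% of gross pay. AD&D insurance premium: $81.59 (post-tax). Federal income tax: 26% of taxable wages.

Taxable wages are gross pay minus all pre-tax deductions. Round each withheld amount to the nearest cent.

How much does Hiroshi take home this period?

401(k): $1365.76 × 0.0547 = $74.71
SIMPLE IRA contribution: $1365.76 × 0.074 = $101.07
Pre-tax total = $74.71 + $101.07 = $175.78
Taxable wages = $1365.76 − $175.78 = $1189.98
Municipal income tax: $1189.98 × 0.0198 = $23.56
Federal income tax: $1189.98 × 0.26 = $309.39
Medicare: $1365.76 × 0.025 = $34.14
AD&D insurance premium: $81.59
Total deductions = $74.71 + $101.07 + $23.56 + $309.39 + $34.14 + $81.59 = $624.46
Net pay = $1365.76 − $624.46 = $741.30

$741.30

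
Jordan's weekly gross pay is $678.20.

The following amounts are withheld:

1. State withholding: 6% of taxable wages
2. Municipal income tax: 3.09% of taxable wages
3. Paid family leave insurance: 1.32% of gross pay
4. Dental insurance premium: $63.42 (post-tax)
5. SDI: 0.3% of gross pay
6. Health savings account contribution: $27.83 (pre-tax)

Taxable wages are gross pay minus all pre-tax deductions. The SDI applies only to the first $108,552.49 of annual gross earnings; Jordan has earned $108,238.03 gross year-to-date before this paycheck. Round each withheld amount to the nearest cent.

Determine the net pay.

Health savings account contribution: $27.83
Taxable wages = $678.20 − $27.83 = $650.37
State withholding: $650.37 × 0.06 = $39.02
Municipal income tax: $650.37 × 0.0309 = $20.10
Paid family leave insurance: $678.20 × 0.0132 = $8.95
SDI: only $108,552.49 − $108,238.03 = $314.46 of this check is subject → $314.46 × 0.003 = $0.94
Dental insurance premium: $63.42
Total deductions = $27.83 + $39.02 + $20.10 + $8.95 + $0.94 + $63.42 = $160.26
Net pay = $678.20 − $160.26 = $517.94

$517.94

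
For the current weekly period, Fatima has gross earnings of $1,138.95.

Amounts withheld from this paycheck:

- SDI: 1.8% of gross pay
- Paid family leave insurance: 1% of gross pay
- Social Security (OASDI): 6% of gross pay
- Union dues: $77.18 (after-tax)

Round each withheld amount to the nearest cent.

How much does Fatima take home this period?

$961.54

SDI: $1,138.95 × 0.018 = $20.50
Paid family leave insurance: $1,138.95 × 0.01 = $11.39
Social Security (OASDI): $1,138.95 × 0.06 = $68.34
Union dues: $77.18
Total deductions = $20.50 + $11.39 + $68.34 + $77.18 = $177.41
Net pay = $1,138.95 − $177.41 = $961.54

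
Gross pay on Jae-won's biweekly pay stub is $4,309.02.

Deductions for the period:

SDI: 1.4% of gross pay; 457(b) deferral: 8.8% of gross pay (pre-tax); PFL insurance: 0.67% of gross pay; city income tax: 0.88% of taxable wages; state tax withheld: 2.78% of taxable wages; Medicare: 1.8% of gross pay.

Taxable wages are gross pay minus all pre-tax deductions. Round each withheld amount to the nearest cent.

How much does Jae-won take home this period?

$3,619.24

457(b) deferral: $4,309.02 × 0.088 = $379.19
Taxable wages = $4,309.02 − $379.19 = $3,929.83
City income tax: $3,929.83 × 0.0088 = $34.58
State tax withheld: $3,929.83 × 0.0278 = $109.25
SDI: $4,309.02 × 0.014 = $60.33
Medicare: $4,309.02 × 0.018 = $77.56
PFL insurance: $4,309.02 × 0.0067 = $28.87
Total deductions = $379.19 + $34.58 + $109.25 + $60.33 + $77.56 + $28.87 = $689.78
Net pay = $4,309.02 − $689.78 = $3,619.24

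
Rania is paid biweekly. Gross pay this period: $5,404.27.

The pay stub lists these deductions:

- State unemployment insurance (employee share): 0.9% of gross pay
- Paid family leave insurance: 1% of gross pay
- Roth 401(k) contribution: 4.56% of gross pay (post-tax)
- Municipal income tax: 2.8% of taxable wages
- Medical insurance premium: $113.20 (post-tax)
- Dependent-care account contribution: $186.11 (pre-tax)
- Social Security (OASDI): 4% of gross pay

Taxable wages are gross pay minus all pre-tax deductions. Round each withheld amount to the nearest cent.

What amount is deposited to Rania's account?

Dependent-care account contribution: $186.11
Taxable wages = $5,404.27 − $186.11 = $5,218.16
Municipal income tax: $5,218.16 × 0.028 = $146.11
State unemployment insurance (employee share): $5,404.27 × 0.009 = $48.64
Paid family leave insurance: $5,404.27 × 0.01 = $54.04
Social Security (OASDI): $5,404.27 × 0.04 = $216.17
Roth 401(k) contribution: $5,404.27 × 0.0456 = $246.43
Medical insurance premium: $113.20
Total deductions = $186.11 + $146.11 + $48.64 + $54.04 + $216.17 + $246.43 + $113.20 = $1,010.70
Net pay = $5,404.27 − $1,010.70 = $4,393.57

$4,393.57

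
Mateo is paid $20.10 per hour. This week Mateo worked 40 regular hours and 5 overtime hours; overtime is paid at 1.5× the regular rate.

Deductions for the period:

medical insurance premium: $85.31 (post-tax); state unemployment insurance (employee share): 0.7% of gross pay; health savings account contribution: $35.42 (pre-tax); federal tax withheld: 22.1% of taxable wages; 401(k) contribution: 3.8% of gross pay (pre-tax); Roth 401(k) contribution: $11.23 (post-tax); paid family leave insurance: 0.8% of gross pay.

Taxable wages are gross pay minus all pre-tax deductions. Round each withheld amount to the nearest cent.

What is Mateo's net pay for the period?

$577.04

Regular pay: 40 × $20.10 = $804.00
Overtime pay: 5 × $20.10 × 1.5 = $150.75
Gross pay = $804.00 + $150.75 = $954.75
Health savings account contribution: $35.42
401(k) contribution: $954.75 × 0.038 = $36.28
Pre-tax total = $35.42 + $36.28 = $71.70
Taxable wages = $954.75 − $71.70 = $883.05
Federal tax withheld: $883.05 × 0.221 = $195.15
State unemployment insurance (employee share): $954.75 × 0.007 = $6.68
Paid family leave insurance: $954.75 × 0.008 = $7.64
Medical insurance premium: $85.31
Roth 401(k) contribution: $11.23
Total deductions = $35.42 + $36.28 + $195.15 + $6.68 + $7.64 + $85.31 + $11.23 = $377.71
Net pay = $954.75 − $377.71 = $577.04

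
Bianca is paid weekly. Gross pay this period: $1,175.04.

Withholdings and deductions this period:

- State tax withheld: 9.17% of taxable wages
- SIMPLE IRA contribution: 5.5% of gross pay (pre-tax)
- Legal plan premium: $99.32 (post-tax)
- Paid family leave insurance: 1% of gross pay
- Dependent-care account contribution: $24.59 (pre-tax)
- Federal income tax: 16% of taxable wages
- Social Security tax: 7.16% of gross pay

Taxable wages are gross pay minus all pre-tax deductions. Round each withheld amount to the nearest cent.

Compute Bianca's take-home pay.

Dependent-care account contribution: $24.59
SIMPLE IRA contribution: $1,175.04 × 0.055 = $64.63
Pre-tax total = $24.59 + $64.63 = $89.22
Taxable wages = $1,175.04 − $89.22 = $1,085.82
State tax withheld: $1,085.82 × 0.0917 = $99.57
Federal income tax: $1,085.82 × 0.16 = $173.73
Social Security tax: $1,175.04 × 0.0716 = $84.13
Paid family leave insurance: $1,175.04 × 0.01 = $11.75
Legal plan premium: $99.32
Total deductions = $24.59 + $64.63 + $99.57 + $173.73 + $84.13 + $11.75 + $99.32 = $557.72
Net pay = $1,175.04 − $557.72 = $617.32

$617.32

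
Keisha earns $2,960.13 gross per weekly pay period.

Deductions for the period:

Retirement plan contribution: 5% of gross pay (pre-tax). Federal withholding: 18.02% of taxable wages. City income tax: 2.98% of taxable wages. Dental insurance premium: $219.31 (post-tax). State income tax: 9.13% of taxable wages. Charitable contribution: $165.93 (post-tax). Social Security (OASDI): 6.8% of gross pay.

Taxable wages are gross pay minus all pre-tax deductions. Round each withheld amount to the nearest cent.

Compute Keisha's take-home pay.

$1,378.30

Retirement plan contribution: $2,960.13 × 0.05 = $148.01
Taxable wages = $2,960.13 − $148.01 = $2,812.12
City income tax: $2,812.12 × 0.0298 = $83.80
Federal withholding: $2,812.12 × 0.1802 = $506.74
State income tax: $2,812.12 × 0.0913 = $256.75
Social Security (OASDI): $2,960.13 × 0.068 = $201.29
Charitable contribution: $165.93
Dental insurance premium: $219.31
Total deductions = $148.01 + $83.80 + $506.74 + $256.75 + $201.29 + $165.93 + $219.31 = $1,581.83
Net pay = $2,960.13 − $1,581.83 = $1,378.30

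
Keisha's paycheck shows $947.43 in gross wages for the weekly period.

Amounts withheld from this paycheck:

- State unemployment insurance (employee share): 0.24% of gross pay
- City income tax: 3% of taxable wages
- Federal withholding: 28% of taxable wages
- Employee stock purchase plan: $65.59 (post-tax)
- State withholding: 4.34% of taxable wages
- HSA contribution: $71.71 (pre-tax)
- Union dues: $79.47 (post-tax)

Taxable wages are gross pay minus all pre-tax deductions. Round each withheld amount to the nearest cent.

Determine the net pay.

HSA contribution: $71.71
Taxable wages = $947.43 − $71.71 = $875.72
State withholding: $875.72 × 0.0434 = $38.01
Federal withholding: $875.72 × 0.28 = $245.20
City income tax: $875.72 × 0.03 = $26.27
State unemployment insurance (employee share): $947.43 × 0.0024 = $2.27
Union dues: $79.47
Employee stock purchase plan: $65.59
Total deductions = $71.71 + $38.01 + $245.20 + $26.27 + $2.27 + $79.47 + $65.59 = $528.52
Net pay = $947.43 − $528.52 = $418.91

$418.91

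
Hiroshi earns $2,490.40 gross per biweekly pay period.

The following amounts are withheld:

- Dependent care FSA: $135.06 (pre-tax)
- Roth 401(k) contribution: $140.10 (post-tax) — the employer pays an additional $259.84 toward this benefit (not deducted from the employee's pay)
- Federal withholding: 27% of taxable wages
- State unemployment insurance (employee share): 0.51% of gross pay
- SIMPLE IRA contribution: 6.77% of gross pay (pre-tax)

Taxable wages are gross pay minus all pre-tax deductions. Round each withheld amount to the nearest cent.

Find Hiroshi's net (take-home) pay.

$1,443.52

SIMPLE IRA contribution: $2,490.40 × 0.0677 = $168.60
Dependent care FSA: $135.06
Pre-tax total = $168.60 + $135.06 = $303.66
Taxable wages = $2,490.40 − $303.66 = $2,186.74
Federal withholding: $2,186.74 × 0.27 = $590.42
State unemployment insurance (employee share): $2,490.40 × 0.0051 = $12.70
Roth 401(k) contribution: $140.10
(Employer's $259.84 toward Roth 401(k) contribution is not withheld from the employee.)
Total deductions = $168.60 + $135.06 + $590.42 + $12.70 + $140.10 = $1,046.88
Net pay = $2,490.40 − $1,046.88 = $1,443.52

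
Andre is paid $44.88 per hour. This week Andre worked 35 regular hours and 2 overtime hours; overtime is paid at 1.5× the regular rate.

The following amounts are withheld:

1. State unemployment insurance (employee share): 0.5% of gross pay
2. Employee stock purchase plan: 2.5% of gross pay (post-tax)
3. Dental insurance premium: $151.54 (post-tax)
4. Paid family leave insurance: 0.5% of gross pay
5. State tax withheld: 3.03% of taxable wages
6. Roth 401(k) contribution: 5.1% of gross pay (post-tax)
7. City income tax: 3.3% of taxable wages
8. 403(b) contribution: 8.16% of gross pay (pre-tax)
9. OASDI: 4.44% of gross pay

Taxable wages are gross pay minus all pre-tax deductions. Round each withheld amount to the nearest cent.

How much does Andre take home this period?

Regular pay: 35 × $44.88 = $1,570.80
Overtime pay: 2 × $44.88 × 1.5 = $134.64
Gross pay = $1,570.80 + $134.64 = $1,705.44
403(b) contribution: $1,705.44 × 0.0816 = $139.16
Taxable wages = $1,705.44 − $139.16 = $1,566.28
City income tax: $1,566.28 × 0.033 = $51.69
State tax withheld: $1,566.28 × 0.0303 = $47.46
OASDI: $1,705.44 × 0.0444 = $75.72
State unemployment insurance (employee share): $1,705.44 × 0.005 = $8.53
Paid family leave insurance: $1,705.44 × 0.005 = $8.53
Dental insurance premium: $151.54
Roth 401(k) contribution: $1,705.44 × 0.051 = $86.98
Employee stock purchase plan: $1,705.44 × 0.025 = $42.64
Total deductions = $139.16 + $51.69 + $47.46 + $75.72 + $8.53 + $8.53 + $151.54 + $86.98 + $42.64 = $612.25
Net pay = $1,705.44 − $612.25 = $1,093.19

$1,093.19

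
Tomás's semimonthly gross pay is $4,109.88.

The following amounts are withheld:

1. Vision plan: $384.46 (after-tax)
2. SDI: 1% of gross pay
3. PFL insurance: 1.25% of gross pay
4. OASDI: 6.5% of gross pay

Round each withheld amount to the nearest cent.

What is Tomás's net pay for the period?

OASDI: $4,109.88 × 0.065 = $267.14
SDI: $4,109.88 × 0.01 = $41.10
PFL insurance: $4,109.88 × 0.0125 = $51.37
Vision plan: $384.46
Total deductions = $267.14 + $41.10 + $51.37 + $384.46 = $744.07
Net pay = $4,109.88 − $744.07 = $3,365.81

$3,365.81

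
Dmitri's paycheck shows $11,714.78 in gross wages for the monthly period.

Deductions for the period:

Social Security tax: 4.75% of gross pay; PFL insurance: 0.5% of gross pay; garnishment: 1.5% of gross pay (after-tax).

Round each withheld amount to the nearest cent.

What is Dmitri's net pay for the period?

$10,924.04

Social Security tax: $11,714.78 × 0.0475 = $556.45
PFL insurance: $11,714.78 × 0.005 = $58.57
Garnishment: $11,714.78 × 0.015 = $175.72
Total deductions = $556.45 + $58.57 + $175.72 = $790.74
Net pay = $11,714.78 − $790.74 = $10,924.04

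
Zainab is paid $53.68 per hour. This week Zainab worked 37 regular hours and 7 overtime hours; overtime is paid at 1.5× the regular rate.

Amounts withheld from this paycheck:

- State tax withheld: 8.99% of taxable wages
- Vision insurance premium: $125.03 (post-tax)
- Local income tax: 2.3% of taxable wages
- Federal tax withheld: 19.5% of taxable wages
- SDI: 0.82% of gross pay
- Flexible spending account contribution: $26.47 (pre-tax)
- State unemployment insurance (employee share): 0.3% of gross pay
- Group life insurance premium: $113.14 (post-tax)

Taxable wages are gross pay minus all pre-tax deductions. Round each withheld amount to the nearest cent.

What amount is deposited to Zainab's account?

Regular pay: 37 × $53.68 = $1,986.16
Overtime pay: 7 × $53.68 × 1.5 = $563.64
Gross pay = $1,986.16 + $563.64 = $2,549.80
Flexible spending account contribution: $26.47
Taxable wages = $2,549.80 − $26.47 = $2,523.33
State tax withheld: $2,523.33 × 0.0899 = $226.85
Federal tax withheld: $2,523.33 × 0.195 = $492.05
Local income tax: $2,523.33 × 0.023 = $58.04
State unemployment insurance (employee share): $2,549.80 × 0.003 = $7.65
SDI: $2,549.80 × 0.0082 = $20.91
Group life insurance premium: $113.14
Vision insurance premium: $125.03
Total deductions = $26.47 + $226.85 + $492.05 + $58.04 + $7.65 + $20.91 + $113.14 + $125.03 = $1,070.14
Net pay = $2,549.80 − $1,070.14 = $1,479.66

$1,479.66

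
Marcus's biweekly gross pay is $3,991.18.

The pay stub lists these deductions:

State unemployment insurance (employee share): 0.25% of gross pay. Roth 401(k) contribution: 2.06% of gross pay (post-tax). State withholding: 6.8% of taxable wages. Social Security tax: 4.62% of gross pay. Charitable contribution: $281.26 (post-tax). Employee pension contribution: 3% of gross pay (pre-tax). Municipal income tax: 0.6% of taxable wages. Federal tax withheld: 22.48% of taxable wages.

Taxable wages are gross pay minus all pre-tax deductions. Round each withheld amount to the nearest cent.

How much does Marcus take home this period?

$2,156.80

Employee pension contribution: $3,991.18 × 0.03 = $119.74
Taxable wages = $3,991.18 − $119.74 = $3,871.44
Municipal income tax: $3,871.44 × 0.006 = $23.23
State withholding: $3,871.44 × 0.068 = $263.26
Federal tax withheld: $3,871.44 × 0.2248 = $870.30
Social Security tax: $3,991.18 × 0.0462 = $184.39
State unemployment insurance (employee share): $3,991.18 × 0.0025 = $9.98
Charitable contribution: $281.26
Roth 401(k) contribution: $3,991.18 × 0.0206 = $82.22
Total deductions = $119.74 + $23.23 + $263.26 + $870.30 + $184.39 + $9.98 + $281.26 + $82.22 = $1,834.38
Net pay = $3,991.18 − $1,834.38 = $2,156.80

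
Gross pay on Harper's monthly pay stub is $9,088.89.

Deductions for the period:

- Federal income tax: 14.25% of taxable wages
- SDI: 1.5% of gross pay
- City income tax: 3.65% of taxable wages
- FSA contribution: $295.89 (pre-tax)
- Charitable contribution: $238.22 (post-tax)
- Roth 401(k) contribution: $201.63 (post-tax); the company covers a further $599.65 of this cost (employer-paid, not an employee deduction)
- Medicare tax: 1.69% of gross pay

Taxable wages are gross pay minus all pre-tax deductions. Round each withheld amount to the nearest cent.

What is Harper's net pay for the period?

FSA contribution: $295.89
Taxable wages = $9,088.89 − $295.89 = $8,793.00
Federal income tax: $8,793.00 × 0.1425 = $1,253.00
City income tax: $8,793.00 × 0.0365 = $320.94
SDI: $9,088.89 × 0.015 = $136.33
Medicare tax: $9,088.89 × 0.0169 = $153.60
Roth 401(k) contribution: $201.63
Charitable contribution: $238.22
(Employer's $599.65 toward Roth 401(k) contribution is not withheld from the employee.)
Total deductions = $295.89 + $1,253.00 + $320.94 + $136.33 + $153.60 + $201.63 + $238.22 = $2,599.61
Net pay = $9,088.89 − $2,599.61 = $6,489.28

$6,489.28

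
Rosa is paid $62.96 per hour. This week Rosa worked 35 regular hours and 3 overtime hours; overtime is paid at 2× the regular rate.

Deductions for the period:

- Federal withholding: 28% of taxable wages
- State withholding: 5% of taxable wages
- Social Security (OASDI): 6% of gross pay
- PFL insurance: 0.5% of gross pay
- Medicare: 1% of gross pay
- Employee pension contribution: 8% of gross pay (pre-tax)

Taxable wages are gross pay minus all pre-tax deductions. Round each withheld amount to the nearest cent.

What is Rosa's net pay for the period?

Regular pay: 35 × $62.96 = $2203.60
Overtime pay: 3 × $62.96 × 2 = $377.76
Gross pay = $2203.60 + $377.76 = $2581.36
Employee pension contribution: $2581.36 × 0.08 = $206.51
Taxable wages = $2581.36 − $206.51 = $2374.85
Federal withholding: $2374.85 × 0.28 = $664.96
State withholding: $2374.85 × 0.05 = $118.74
Social Security (OASDI): $2581.36 × 0.06 = $154.88
PFL insurance: $2581.36 × 0.005 = $12.91
Medicare: $2581.36 × 0.01 = $25.81
Total deductions = $206.51 + $664.96 + $118.74 + $154.88 + $12.91 + $25.81 = $1183.81
Net pay = $2581.36 − $1183.81 = $1397.55

$1397.55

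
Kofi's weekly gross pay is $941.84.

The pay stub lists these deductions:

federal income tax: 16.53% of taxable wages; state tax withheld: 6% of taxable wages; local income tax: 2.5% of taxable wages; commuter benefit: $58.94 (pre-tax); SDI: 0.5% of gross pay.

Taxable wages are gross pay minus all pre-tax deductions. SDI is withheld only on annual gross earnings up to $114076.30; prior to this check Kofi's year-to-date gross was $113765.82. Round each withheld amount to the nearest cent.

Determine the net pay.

Commuter benefit: $58.94
Taxable wages = $941.84 − $58.94 = $882.90
State tax withheld: $882.90 × 0.06 = $52.97
Federal income tax: $882.90 × 0.1653 = $145.94
Local income tax: $882.90 × 0.025 = $22.07
SDI: only $114076.30 − $113765.82 = $310.48 of this check is subject → $310.48 × 0.005 = $1.55
Total deductions = $58.94 + $52.97 + $145.94 + $22.07 + $1.55 = $281.47
Net pay = $941.84 − $281.47 = $660.37

$660.37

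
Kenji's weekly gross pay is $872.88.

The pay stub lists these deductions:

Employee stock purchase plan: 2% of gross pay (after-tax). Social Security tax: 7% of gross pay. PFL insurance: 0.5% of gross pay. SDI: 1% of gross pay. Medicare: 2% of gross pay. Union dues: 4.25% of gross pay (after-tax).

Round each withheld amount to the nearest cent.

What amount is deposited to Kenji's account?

PFL insurance: $872.88 × 0.005 = $4.36
Social Security tax: $872.88 × 0.07 = $61.10
SDI: $872.88 × 0.01 = $8.73
Medicare: $872.88 × 0.02 = $17.46
Employee stock purchase plan: $872.88 × 0.02 = $17.46
Union dues: $872.88 × 0.0425 = $37.10
Total deductions = $4.36 + $61.10 + $8.73 + $17.46 + $17.46 + $37.10 = $146.21
Net pay = $872.88 − $146.21 = $726.67

$726.67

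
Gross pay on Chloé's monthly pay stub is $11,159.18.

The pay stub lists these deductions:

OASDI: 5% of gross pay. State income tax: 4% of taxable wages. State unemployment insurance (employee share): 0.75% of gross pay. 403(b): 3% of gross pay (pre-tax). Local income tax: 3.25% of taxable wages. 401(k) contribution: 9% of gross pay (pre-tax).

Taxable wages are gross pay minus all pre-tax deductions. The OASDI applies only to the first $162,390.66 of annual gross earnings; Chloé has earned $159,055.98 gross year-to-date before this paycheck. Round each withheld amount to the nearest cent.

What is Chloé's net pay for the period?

$8,857.70

403(b): $11,159.18 × 0.03 = $334.78
401(k) contribution: $11,159.18 × 0.09 = $1,004.33
Pre-tax total = $334.78 + $1,004.33 = $1,339.11
Taxable wages = $11,159.18 − $1,339.11 = $9,820.07
State income tax: $9,820.07 × 0.04 = $392.80
Local income tax: $9,820.07 × 0.0325 = $319.15
State unemployment insurance (employee share): $11,159.18 × 0.0075 = $83.69
OASDI: only $162,390.66 − $159,055.98 = $3,334.68 of this check is subject → $3,334.68 × 0.05 = $166.73
Total deductions = $334.78 + $1,004.33 + $392.80 + $319.15 + $83.69 + $166.73 = $2,301.48
Net pay = $11,159.18 − $2,301.48 = $8,857.70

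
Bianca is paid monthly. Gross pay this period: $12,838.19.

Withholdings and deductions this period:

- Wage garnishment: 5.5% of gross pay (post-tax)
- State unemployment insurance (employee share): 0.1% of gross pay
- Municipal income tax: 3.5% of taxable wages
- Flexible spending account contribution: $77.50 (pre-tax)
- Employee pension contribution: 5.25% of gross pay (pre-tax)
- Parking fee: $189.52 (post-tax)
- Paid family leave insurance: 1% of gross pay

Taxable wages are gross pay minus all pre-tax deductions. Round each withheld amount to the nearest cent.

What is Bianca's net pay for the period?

$10,626.82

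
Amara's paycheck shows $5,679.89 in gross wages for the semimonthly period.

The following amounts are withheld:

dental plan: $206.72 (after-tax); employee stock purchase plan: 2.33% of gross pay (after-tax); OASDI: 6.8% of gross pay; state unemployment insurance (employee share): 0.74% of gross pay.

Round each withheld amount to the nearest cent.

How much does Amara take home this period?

$4,912.57

State unemployment insurance (employee share): $5,679.89 × 0.0074 = $42.03
OASDI: $5,679.89 × 0.068 = $386.23
Employee stock purchase plan: $5,679.89 × 0.0233 = $132.34
Dental plan: $206.72
Total deductions = $42.03 + $386.23 + $132.34 + $206.72 = $767.32
Net pay = $5,679.89 − $767.32 = $4,912.57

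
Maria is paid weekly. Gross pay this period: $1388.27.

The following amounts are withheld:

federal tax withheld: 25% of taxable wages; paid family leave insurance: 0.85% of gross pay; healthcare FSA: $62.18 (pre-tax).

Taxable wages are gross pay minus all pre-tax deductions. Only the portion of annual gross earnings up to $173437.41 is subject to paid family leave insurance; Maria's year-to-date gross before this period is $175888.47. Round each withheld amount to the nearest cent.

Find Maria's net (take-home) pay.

$994.57

Healthcare FSA: $62.18
Taxable wages = $1388.27 − $62.18 = $1326.09
Federal tax withheld: $1326.09 × 0.25 = $331.52
Paid family leave insurance: annual cap $173437.41 already reached (YTD $175888.47), so $0.00
Total deductions = $62.18 + $331.52 + $0.00 = $393.70
Net pay = $1388.27 − $393.70 = $994.57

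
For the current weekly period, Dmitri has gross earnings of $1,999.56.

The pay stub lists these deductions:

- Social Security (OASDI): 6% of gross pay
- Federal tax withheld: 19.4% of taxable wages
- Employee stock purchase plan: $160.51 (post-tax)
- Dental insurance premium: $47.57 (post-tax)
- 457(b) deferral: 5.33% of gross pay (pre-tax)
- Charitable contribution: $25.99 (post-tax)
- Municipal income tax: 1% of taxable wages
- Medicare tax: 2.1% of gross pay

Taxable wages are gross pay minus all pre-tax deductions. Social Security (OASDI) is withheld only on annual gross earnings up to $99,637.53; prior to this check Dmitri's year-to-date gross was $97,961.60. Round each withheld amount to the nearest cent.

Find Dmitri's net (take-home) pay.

457(b) deferral: $1,999.56 × 0.0533 = $106.58
Taxable wages = $1,999.56 − $106.58 = $1,892.98
Municipal income tax: $1,892.98 × 0.01 = $18.93
Federal tax withheld: $1,892.98 × 0.194 = $367.24
Medicare tax: $1,999.56 × 0.021 = $41.99
Social Security (OASDI): only $99,637.53 − $97,961.60 = $1,675.93 of this check is subject → $1,675.93 × 0.06 = $100.56
Charitable contribution: $25.99
Employee stock purchase plan: $160.51
Dental insurance premium: $47.57
Total deductions = $106.58 + $18.93 + $367.24 + $41.99 + $100.56 + $25.99 + $160.51 + $47.57 = $869.37
Net pay = $1,999.56 − $869.37 = $1,130.19

$1,130.19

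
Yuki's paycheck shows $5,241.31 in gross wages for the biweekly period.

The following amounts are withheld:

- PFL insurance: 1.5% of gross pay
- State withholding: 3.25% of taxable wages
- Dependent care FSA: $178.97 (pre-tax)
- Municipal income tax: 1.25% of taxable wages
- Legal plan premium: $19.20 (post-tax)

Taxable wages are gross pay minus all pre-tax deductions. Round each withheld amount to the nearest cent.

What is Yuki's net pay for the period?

$4,736.71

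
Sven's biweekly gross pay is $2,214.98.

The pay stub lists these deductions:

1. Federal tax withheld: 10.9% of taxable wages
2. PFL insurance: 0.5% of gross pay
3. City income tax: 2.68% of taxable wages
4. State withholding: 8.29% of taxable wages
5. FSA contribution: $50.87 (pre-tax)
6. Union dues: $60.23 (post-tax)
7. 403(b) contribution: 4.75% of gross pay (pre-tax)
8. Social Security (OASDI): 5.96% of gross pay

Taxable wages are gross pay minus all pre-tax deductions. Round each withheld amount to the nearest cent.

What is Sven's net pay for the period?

FSA contribution: $50.87
403(b) contribution: $2,214.98 × 0.0475 = $105.21
Pre-tax total = $50.87 + $105.21 = $156.08
Taxable wages = $2,214.98 − $156.08 = $2,058.90
City income tax: $2,058.90 × 0.0268 = $55.18
State withholding: $2,058.90 × 0.0829 = $170.68
Federal tax withheld: $2,058.90 × 0.109 = $224.42
Social Security (OASDI): $2,214.98 × 0.0596 = $132.01
PFL insurance: $2,214.98 × 0.005 = $11.07
Union dues: $60.23
Total deductions = $50.87 + $105.21 + $55.18 + $170.68 + $224.42 + $132.01 + $11.07 + $60.23 = $809.67
Net pay = $2,214.98 − $809.67 = $1,405.31

$1,405.31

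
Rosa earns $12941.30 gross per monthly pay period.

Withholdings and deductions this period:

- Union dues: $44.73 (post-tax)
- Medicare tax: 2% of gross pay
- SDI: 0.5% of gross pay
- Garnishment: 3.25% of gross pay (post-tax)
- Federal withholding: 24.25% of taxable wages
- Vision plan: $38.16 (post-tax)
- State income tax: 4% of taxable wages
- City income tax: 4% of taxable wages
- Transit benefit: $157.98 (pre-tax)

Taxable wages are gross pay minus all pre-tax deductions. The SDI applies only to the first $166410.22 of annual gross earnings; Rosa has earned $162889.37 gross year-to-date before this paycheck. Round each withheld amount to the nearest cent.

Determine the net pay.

$7880.79

Transit benefit: $157.98
Taxable wages = $12941.30 − $157.98 = $12783.32
State income tax: $12783.32 × 0.04 = $511.33
City income tax: $12783.32 × 0.04 = $511.33
Federal withholding: $12783.32 × 0.2425 = $3099.96
SDI: only $166410.22 − $162889.37 = $3520.85 of this check is subject → $3520.85 × 0.005 = $17.60
Medicare tax: $12941.30 × 0.02 = $258.83
Garnishment: $12941.30 × 0.0325 = $420.59
Union dues: $44.73
Vision plan: $38.16
Total deductions = $157.98 + $511.33 + $511.33 + $3099.96 + $17.60 + $258.83 + $420.59 + $44.73 + $38.16 = $5060.51
Net pay = $12941.30 − $5060.51 = $7880.79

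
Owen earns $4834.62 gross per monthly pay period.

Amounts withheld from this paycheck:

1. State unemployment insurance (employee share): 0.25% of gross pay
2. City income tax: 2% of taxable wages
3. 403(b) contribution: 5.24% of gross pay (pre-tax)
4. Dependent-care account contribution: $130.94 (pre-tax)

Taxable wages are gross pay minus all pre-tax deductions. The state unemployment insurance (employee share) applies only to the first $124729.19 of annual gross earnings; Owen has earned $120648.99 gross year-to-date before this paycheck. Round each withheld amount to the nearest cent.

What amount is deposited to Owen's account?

403(b) contribution: $4834.62 × 0.0524 = $253.33
Dependent-care account contribution: $130.94
Pre-tax total = $253.33 + $130.94 = $384.27
Taxable wages = $4834.62 − $384.27 = $4450.35
City income tax: $4450.35 × 0.02 = $89.01
State unemployment insurance (employee share): only $124729.19 − $120648.99 = $4080.20 of this check is subject → $4080.20 × 0.0025 = $10.20
Total deductions = $253.33 + $130.94 + $89.01 + $10.20 = $483.48
Net pay = $4834.62 − $483.48 = $4351.14

$4351.14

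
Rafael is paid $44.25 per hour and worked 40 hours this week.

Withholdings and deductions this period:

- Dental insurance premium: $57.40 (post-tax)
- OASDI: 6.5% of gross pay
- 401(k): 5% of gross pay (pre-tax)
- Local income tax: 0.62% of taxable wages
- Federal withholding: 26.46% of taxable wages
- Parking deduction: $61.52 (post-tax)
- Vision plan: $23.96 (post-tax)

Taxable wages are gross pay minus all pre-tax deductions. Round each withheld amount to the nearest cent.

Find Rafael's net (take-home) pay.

$968.22

Gross pay: 40 × $44.25 = $1,770.00
401(k): $1,770.00 × 0.05 = $88.50
Taxable wages = $1,770.00 − $88.50 = $1,681.50
Federal withholding: $1,681.50 × 0.2646 = $444.92
Local income tax: $1,681.50 × 0.0062 = $10.43
OASDI: $1,770.00 × 0.065 = $115.05
Vision plan: $23.96
Parking deduction: $61.52
Dental insurance premium: $57.40
Total deductions = $88.50 + $444.92 + $10.43 + $115.05 + $23.96 + $61.52 + $57.40 = $801.78
Net pay = $1,770.00 − $801.78 = $968.22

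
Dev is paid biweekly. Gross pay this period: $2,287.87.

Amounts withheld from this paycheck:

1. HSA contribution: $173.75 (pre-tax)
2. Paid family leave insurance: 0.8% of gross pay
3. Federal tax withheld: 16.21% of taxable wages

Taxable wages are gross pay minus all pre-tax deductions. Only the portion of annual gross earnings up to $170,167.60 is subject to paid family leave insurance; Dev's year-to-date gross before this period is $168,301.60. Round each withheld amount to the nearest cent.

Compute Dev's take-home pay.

HSA contribution: $173.75
Taxable wages = $2,287.87 − $173.75 = $2,114.12
Federal tax withheld: $2,114.12 × 0.1621 = $342.70
Paid family leave insurance: only $170,167.60 − $168,301.60 = $1,866.00 of this check is subject → $1,866.00 × 0.008 = $14.93
Total deductions = $173.75 + $342.70 + $14.93 = $531.38
Net pay = $2,287.87 − $531.38 = $1,756.49

$1,756.49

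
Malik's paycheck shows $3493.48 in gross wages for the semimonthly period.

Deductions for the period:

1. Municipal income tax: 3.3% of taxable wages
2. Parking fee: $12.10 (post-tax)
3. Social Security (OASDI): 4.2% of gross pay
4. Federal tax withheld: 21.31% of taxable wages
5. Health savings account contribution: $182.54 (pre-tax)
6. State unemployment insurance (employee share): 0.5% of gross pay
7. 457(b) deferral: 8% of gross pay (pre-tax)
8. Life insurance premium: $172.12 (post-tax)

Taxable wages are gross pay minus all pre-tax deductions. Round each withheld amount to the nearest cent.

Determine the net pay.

457(b) deferral: $3493.48 × 0.08 = $279.48
Health savings account contribution: $182.54
Pre-tax total = $279.48 + $182.54 = $462.02
Taxable wages = $3493.48 − $462.02 = $3031.46
Municipal income tax: $3031.46 × 0.033 = $100.04
Federal tax withheld: $3031.46 × 0.2131 = $646.00
State unemployment insurance (employee share): $3493.48 × 0.005 = $17.47
Social Security (OASDI): $3493.48 × 0.042 = $146.73
Life insurance premium: $172.12
Parking fee: $12.10
Total deductions = $279.48 + $182.54 + $100.04 + $646.00 + $17.47 + $146.73 + $172.12 + $12.10 = $1556.48
Net pay = $3493.48 − $1556.48 = $1937.00

$1937.00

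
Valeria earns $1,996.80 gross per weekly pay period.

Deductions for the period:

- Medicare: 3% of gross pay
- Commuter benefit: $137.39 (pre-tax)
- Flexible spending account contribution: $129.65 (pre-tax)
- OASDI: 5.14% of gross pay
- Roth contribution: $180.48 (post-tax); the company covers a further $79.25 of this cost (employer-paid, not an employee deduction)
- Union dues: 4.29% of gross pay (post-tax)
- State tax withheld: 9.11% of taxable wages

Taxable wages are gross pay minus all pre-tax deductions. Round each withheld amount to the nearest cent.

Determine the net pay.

$1,143.50

Commuter benefit: $137.39
Flexible spending account contribution: $129.65
Pre-tax total = $137.39 + $129.65 = $267.04
Taxable wages = $1,996.80 − $267.04 = $1,729.76
State tax withheld: $1,729.76 × 0.0911 = $157.58
Medicare: $1,996.80 × 0.03 = $59.90
OASDI: $1,996.80 × 0.0514 = $102.64
Union dues: $1,996.80 × 0.0429 = $85.66
Roth contribution: $180.48
(Employer's $79.25 toward Roth contribution is not withheld from the employee.)
Total deductions = $137.39 + $129.65 + $157.58 + $59.90 + $102.64 + $85.66 + $180.48 = $853.30
Net pay = $1,996.80 − $853.30 = $1,143.50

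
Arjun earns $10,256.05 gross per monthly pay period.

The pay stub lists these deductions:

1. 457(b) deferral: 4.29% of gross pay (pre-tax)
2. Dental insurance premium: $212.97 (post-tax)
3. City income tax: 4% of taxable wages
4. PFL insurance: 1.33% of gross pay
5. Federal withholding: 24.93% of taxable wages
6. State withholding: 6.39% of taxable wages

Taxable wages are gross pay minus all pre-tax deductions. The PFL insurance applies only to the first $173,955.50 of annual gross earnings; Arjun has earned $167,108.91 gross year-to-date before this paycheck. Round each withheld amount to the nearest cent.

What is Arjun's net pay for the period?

457(b) deferral: $10,256.05 × 0.0429 = $439.98
Taxable wages = $10,256.05 − $439.98 = $9,816.07
City income tax: $9,816.07 × 0.04 = $392.64
Federal withholding: $9,816.07 × 0.2493 = $2,447.15
State withholding: $9,816.07 × 0.0639 = $627.25
PFL insurance: only $173,955.50 − $167,108.91 = $6,846.59 of this check is subject → $6,846.59 × 0.0133 = $91.06
Dental insurance premium: $212.97
Total deductions = $439.98 + $392.64 + $2,447.15 + $627.25 + $91.06 + $212.97 = $4,211.05
Net pay = $10,256.05 − $4,211.05 = $6,045.00

$6,045.00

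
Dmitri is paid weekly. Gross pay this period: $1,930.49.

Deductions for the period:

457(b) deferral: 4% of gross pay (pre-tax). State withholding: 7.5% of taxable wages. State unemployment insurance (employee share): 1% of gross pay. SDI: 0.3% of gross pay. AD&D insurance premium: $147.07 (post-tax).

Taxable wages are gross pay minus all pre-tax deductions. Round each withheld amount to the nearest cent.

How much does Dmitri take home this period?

457(b) deferral: $1,930.49 × 0.04 = $77.22
Taxable wages = $1,930.49 − $77.22 = $1,853.27
State withholding: $1,853.27 × 0.075 = $139.00
State unemployment insurance (employee share): $1,930.49 × 0.01 = $19.30
SDI: $1,930.49 × 0.003 = $5.79
AD&D insurance premium: $147.07
Total deductions = $77.22 + $139.00 + $19.30 + $5.79 + $147.07 = $388.38
Net pay = $1,930.49 − $388.38 = $1,542.11

$1,542.11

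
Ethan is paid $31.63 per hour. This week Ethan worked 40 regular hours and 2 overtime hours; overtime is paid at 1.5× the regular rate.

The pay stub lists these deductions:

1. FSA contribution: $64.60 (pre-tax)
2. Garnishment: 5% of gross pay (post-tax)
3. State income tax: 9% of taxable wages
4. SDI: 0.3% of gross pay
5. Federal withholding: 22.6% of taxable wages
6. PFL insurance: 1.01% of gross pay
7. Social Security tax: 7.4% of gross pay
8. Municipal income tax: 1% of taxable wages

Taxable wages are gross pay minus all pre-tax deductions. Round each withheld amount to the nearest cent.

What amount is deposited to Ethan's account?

Regular pay: 40 × $31.63 = $1,265.20
Overtime pay: 2 × $31.63 × 1.5 = $94.89
Gross pay = $1,265.20 + $94.89 = $1,360.09
FSA contribution: $64.60
Taxable wages = $1,360.09 − $64.60 = $1,295.49
State income tax: $1,295.49 × 0.09 = $116.59
Federal withholding: $1,295.49 × 0.226 = $292.78
Municipal income tax: $1,295.49 × 0.01 = $12.95
PFL insurance: $1,360.09 × 0.0101 = $13.74
Social Security tax: $1,360.09 × 0.074 = $100.65
SDI: $1,360.09 × 0.003 = $4.08
Garnishment: $1,360.09 × 0.05 = $68.00
Total deductions = $64.60 + $116.59 + $292.78 + $12.95 + $13.74 + $100.65 + $4.08 + $68.00 = $673.39
Net pay = $1,360.09 − $673.39 = $686.70

$686.70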